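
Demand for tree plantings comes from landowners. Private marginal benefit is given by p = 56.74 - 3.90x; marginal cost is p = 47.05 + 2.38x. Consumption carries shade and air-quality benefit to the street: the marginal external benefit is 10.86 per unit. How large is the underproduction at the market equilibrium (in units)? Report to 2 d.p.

1.73 units

Market equilibrium (private): 47.05 + 2.38x = 56.74 - 3.90x → x_m = 1.5430.
Social marginal benefit = demand + MEB = 67.60 - 3.90x.
Set SMB = MC: 67.60 - 3.90x = 47.05 + 2.38x → x* = 3.2723.
Gap = |1.5430 − 3.2723| = 1.7293.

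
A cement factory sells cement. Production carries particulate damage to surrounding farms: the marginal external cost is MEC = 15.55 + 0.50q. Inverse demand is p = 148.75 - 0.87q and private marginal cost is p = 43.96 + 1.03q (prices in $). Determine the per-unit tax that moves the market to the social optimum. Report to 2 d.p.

tax = $34.14 per unit

Social marginal cost = private MC + MEC = 59.51 + 1.53q.
Set SMC = demand: 59.51 + 1.53q = 148.75 - 0.87q → q* = 37.1833.
The Pigouvian tax equals MEC at q*: 15.55 + 0.50×37.1833 = 34.1417.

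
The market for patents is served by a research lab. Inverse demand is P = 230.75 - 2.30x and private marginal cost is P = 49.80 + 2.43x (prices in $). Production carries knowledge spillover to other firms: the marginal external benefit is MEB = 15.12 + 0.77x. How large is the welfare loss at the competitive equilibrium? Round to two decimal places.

DWL = $250.90

Market equilibrium (private): 49.80 + 2.43x = 230.75 - 2.30x → x_m = 38.2558.
Social marginal cost = private MC − MEB = 34.68 + 1.66x.
Set SMC = demand: 34.68 + 1.66x = 230.75 - 2.30x → x* = 49.5126.
Height of the DWL triangle at x_m is demand(x_m) − SMC(x_m) = MEB(x_m) = 44.5770.
DWL = ½ × 11.2568 × 44.5770 = 250.8972.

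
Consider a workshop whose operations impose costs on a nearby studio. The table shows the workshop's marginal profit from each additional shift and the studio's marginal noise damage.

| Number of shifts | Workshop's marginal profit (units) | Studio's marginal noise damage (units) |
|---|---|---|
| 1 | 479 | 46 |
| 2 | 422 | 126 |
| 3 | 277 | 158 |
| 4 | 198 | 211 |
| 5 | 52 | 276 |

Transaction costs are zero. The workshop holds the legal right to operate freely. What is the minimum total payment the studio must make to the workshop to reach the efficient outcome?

Left alone the workshop would choose level 5 (marginal profit stays positive).
Efficient level: k* = 3 (marginal profit ≥ marginal noise damage through 3).
The studio must at least cover the workshop's forgone profit from cutting 5→3: 198 + 52 = 250.

250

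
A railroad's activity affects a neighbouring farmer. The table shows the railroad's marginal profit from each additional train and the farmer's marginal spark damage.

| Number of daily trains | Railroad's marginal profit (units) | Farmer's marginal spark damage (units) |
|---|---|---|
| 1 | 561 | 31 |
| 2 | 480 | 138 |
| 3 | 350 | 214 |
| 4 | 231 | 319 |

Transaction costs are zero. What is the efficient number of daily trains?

Bargaining reaches the level where marginal profit last exceeds marginal spark damage.
That holds through level 3 (350 ≥ 214) but not at 4 (231 < 319).

3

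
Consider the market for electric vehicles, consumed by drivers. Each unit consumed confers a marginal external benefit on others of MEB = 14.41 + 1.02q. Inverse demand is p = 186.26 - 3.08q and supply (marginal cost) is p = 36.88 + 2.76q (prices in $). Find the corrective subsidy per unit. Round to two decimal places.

Social marginal benefit = demand + MEB = 200.67 - 2.06q.
Set SMB = MC: 200.67 - 2.06q = 36.88 + 2.76q → q* = 33.9813.
The Pigouvian subsidy equals MEB at q*: 14.41 + 1.02×33.9813 = 49.0709.

subsidy = $49.07 per unit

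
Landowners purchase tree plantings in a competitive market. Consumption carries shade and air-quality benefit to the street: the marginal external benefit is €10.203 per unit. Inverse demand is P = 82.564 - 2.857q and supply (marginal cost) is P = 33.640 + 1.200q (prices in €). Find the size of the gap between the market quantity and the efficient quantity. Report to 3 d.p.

2.515 units

Market equilibrium (private): 33.640 + 1.200q = 82.564 - 2.857q → q_m = 12.0592.
Social marginal benefit = demand + MEB = 92.767 - 2.857q.
Set SMB = MC: 92.767 - 2.857q = 33.640 + 1.200q → q* = 14.5741.
Gap = |12.0592 − 14.5741| = 2.5149.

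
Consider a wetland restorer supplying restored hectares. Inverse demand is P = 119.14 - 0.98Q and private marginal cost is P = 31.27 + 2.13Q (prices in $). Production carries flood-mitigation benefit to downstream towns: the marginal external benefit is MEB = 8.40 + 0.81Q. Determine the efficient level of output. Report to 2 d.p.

Social marginal cost = private MC − MEB = 22.87 + 1.32Q.
Set SMC = demand: 22.87 + 1.32Q = 119.14 - 0.98Q → Q* = 41.8565.

Q* = 41.86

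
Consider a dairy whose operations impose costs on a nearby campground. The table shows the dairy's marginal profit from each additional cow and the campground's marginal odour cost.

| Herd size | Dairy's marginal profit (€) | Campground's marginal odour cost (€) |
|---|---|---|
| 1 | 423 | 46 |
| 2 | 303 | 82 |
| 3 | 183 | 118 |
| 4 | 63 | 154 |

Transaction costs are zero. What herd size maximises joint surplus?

3

Bargaining reaches the level where marginal profit last exceeds marginal odour cost.
That holds through level 3 (183 ≥ 118) but not at 4 (63 < 154).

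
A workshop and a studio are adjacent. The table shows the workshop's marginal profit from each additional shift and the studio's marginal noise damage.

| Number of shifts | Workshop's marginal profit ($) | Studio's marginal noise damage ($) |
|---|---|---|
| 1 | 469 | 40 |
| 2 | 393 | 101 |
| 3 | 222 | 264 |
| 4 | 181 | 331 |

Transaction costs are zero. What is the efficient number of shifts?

2

Bargaining reaches the level where marginal profit last exceeds marginal noise damage.
That holds through level 2 (393 ≥ 101) but not at 3 (222 < 264).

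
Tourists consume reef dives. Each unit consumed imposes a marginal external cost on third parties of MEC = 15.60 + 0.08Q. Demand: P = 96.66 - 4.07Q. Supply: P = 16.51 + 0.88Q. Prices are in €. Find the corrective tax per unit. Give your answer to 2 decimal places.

tax = €16.63 per unit

Social marginal benefit = demand − MEC = 81.06 - 4.15Q.
Set SMB = MC: 81.06 - 4.15Q = 16.51 + 0.88Q → Q* = 12.8330.
The Pigouvian tax equals MEC at Q*: 15.60 + 0.08×12.8330 = 16.6266.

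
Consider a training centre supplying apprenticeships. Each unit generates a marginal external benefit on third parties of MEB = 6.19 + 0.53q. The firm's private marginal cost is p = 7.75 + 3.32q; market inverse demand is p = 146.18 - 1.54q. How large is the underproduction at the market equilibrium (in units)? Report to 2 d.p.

4.92 units

Market equilibrium (private): 7.75 + 3.32q = 146.18 - 1.54q → q_m = 28.4835.
Social marginal cost = private MC − MEB = 1.56 + 2.79q.
Set SMC = demand: 1.56 + 2.79q = 146.18 - 1.54q → q* = 33.3995.
Gap = |28.4835 − 33.3995| = 4.9160.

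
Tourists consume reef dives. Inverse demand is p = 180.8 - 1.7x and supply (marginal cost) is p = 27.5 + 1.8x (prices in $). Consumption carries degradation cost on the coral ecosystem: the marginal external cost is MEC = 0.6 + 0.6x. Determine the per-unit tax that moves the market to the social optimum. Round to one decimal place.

tax = $22.9 per unit

Social marginal benefit = demand − MEC = 180.2 - 2.3x.
Set SMB = MC: 180.2 - 2.3x = 27.5 + 1.8x → x* = 37.2439.
The Pigouvian tax equals MEC at x*: 0.6 + 0.6×37.2439 = 22.9463.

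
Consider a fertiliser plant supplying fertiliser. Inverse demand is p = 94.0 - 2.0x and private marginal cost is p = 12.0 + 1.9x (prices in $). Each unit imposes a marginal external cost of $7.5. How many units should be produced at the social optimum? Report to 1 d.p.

Social marginal cost = private MC + MEC = 19.5 + 1.9x.
Set SMC = demand: 19.5 + 1.9x = 94.0 - 2.0x → x* = 19.1026.

x* = 19.1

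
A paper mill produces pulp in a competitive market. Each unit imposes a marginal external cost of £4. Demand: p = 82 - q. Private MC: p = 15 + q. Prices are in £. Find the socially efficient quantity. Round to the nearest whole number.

q* = 32

Social marginal cost = private MC + MEC = 19 + q.
Set SMC = demand: 19 + q = 82 - q → q* = 31.5000.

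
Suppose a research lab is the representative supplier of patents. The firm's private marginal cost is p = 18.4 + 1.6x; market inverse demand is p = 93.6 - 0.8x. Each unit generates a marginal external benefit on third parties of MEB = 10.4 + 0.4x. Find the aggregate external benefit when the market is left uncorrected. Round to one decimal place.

522.2

Market equilibrium (private): 18.4 + 1.6x = 93.6 - 0.8x → x_m = 31.3333.
Total external benefit = ∫₀^{x_m} (10.4 + 0.4x) dx = 10.4×31.3333 + ½×0.4×31.3333² = 522.2215.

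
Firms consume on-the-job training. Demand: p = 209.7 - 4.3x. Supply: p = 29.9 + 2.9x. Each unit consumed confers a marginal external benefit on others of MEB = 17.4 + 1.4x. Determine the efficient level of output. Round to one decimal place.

Social marginal benefit = demand + MEB = 227.1 - 2.9x.
Set SMB = MC: 227.1 - 2.9x = 29.9 + 2.9x → x* = 34.0000.

x* = 34.0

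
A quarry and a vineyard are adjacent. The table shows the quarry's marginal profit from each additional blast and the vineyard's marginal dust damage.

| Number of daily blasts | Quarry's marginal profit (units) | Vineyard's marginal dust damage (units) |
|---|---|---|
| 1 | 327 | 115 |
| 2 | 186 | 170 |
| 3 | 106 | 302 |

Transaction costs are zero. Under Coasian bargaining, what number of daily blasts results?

2

Bargaining reaches the level where marginal profit last exceeds marginal dust damage.
That holds through level 2 (186 ≥ 170) but not at 3 (106 < 302).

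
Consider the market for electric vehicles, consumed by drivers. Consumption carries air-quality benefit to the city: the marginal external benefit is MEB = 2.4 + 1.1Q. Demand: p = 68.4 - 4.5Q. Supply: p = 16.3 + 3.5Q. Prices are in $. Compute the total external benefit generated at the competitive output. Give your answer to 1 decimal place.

Market equilibrium (private): 16.3 + 3.5Q = 68.4 - 4.5Q → Q_m = 6.5125.
Total external benefit = ∫₀^{Q_m} (2.4 + 1.1Q) dQ = 2.4×6.5125 + ½×1.1×6.5125² = 38.9570.

$39.0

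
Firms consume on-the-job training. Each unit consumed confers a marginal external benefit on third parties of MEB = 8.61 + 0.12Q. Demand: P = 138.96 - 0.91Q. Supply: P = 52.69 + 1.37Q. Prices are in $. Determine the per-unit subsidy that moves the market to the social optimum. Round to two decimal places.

Social marginal benefit = demand + MEB = 147.57 - 0.79Q.
Set SMB = MC: 147.57 - 0.79Q = 52.69 + 1.37Q → Q* = 43.9259.
The Pigouvian subsidy equals MEB at Q*: 8.61 + 0.12×43.9259 = 13.8811.

subsidy = $13.88 per unit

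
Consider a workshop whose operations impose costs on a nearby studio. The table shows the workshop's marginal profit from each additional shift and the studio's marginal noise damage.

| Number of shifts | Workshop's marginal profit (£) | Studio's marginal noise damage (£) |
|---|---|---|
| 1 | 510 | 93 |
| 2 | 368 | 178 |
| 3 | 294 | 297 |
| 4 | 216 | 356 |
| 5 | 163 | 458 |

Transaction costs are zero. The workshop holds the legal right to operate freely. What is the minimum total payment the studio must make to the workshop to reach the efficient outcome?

Left alone the workshop would choose level 5 (marginal profit stays positive).
Efficient level: k* = 2 (marginal profit ≥ marginal noise damage through 2).
The studio must at least cover the workshop's forgone profit from cutting 5→2: 294 + 216 + 163 = 673.

£673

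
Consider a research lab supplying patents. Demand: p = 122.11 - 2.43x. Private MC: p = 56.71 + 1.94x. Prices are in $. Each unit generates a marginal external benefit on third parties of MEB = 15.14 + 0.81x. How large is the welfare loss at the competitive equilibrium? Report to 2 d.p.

DWL = $104.39

Market equilibrium (private): 56.71 + 1.94x = 122.11 - 2.43x → x_m = 14.9657.
Social marginal cost = private MC − MEB = 41.57 + 1.13x.
Set SMC = demand: 41.57 + 1.13x = 122.11 - 2.43x → x* = 22.6236.
The loss is the area between SMC and demand from x* to x_m; with linear curves that's a triangle of height MEB(x_m).
DWL = ½ × 7.6579 × 27.2622 = 104.3856.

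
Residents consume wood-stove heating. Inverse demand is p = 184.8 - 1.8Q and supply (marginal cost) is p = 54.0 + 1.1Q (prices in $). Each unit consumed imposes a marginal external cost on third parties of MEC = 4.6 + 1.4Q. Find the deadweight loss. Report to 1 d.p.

Market equilibrium (private): 54.0 + 1.1Q = 184.8 - 1.8Q → Q_m = 45.1034.
Social marginal benefit = demand − MEC = 180.2 - 3.2Q.
Set SMB = MC: 180.2 - 3.2Q = 54.0 + 1.1Q → Q* = 29.3488.
The loss is the area between SMB and MC from Q* to Q_m; with linear curves that's a triangle of height MEC(Q_m).
DWL = ½ × 15.7546 × 67.7448 = 533.6461.

DWL = $533.6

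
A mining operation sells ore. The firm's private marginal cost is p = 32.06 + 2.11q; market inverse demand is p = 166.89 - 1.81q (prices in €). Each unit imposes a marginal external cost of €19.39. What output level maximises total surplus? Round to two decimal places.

Social marginal cost = private MC + MEC = 51.45 + 2.11q.
Set SMC = demand: 51.45 + 2.11q = 166.89 - 1.81q → q* = 29.4490.

q* = 29.45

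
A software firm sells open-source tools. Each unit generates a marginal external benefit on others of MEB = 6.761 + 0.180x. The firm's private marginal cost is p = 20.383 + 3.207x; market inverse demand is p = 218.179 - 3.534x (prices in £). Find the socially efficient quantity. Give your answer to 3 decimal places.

Social marginal cost = private MC − MEB = 13.622 + 3.027x.
Set SMC = demand: 13.622 + 3.027x = 218.179 - 3.534x → x* = 31.1777.

x* = 31.178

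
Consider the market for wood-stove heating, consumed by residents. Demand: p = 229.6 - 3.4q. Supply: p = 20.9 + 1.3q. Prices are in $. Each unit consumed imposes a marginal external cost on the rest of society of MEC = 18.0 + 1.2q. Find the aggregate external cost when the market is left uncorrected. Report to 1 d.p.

$1982.3

Market equilibrium (private): 20.9 + 1.3q = 229.6 - 3.4q → q_m = 44.4043.
Total external cost = ∫₀^{q_m} (18.0 + 1.2q) dq = 18.0×44.4043 + ½×1.2×44.4043² = 1982.3225.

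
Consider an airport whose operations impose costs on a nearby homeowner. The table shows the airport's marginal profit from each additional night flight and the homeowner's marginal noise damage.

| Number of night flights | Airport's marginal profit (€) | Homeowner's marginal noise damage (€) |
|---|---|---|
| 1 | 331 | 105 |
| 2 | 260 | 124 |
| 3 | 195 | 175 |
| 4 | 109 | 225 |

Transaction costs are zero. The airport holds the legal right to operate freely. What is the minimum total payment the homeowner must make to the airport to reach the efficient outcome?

€109

Left alone the airport would choose level 4 (marginal profit stays positive).
Efficient level: k* = 3 (marginal profit ≥ marginal noise damage through 3).
The homeowner must at least cover the airport's forgone profit from cutting 4→3: 109 = 109.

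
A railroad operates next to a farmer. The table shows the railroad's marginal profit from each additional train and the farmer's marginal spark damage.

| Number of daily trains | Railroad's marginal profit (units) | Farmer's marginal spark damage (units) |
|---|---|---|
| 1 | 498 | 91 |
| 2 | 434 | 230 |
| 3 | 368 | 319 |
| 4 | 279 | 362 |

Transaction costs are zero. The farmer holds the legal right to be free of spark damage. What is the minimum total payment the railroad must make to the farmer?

640

Efficient level: marginal profit ≥ marginal spark damage through level 3, so k* = 3.
With the farmer holding the right, the railroad must at least compensate total damage at k*: 91 + 230 + 319 = 640.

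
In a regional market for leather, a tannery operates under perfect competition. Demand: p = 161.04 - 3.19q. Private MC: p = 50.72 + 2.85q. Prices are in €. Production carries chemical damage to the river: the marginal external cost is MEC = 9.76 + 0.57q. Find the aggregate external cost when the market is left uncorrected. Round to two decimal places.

Market equilibrium (private): 50.72 + 2.85q = 161.04 - 3.19q → q_m = 18.2649.
Total external cost = ∫₀^{q_m} (9.76 + 0.57q) dq = 9.76×18.2649 + ½×0.57×18.2649² = 273.3433.

€273.34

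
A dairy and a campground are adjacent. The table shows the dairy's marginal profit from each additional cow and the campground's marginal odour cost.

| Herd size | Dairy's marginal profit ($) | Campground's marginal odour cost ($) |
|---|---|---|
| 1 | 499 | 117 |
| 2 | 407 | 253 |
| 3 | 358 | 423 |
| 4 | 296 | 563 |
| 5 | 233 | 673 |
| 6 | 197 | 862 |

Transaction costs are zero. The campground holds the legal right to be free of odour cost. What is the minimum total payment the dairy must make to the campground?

Efficient level: marginal profit ≥ marginal odour cost through level 2, so k* = 2.
With the campground holding the right, the dairy must at least compensate total damage at k*: 117 + 253 = 370.

$370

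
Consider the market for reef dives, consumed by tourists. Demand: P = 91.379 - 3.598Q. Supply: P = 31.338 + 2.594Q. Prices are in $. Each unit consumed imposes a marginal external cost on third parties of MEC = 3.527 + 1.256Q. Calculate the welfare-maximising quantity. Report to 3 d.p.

Social marginal benefit = demand − MEC = 87.852 - 4.854Q.
Set SMB = MC: 87.852 - 4.854Q = 31.338 + 2.594Q → Q* = 7.5878.

Q* = 7.588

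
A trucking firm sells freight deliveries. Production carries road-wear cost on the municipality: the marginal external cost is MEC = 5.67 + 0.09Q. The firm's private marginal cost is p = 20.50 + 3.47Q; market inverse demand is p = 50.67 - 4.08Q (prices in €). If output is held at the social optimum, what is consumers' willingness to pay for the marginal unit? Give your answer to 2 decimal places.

P = €37.59

Social marginal cost = private MC + MEC = 26.17 + 3.56Q.
Set SMC = demand: 26.17 + 3.56Q = 50.67 - 4.08Q → Q* = 3.2068.
Consumer price on the demand curve at Q*: 50.67 − 4.08×3.2068 = 37.5863.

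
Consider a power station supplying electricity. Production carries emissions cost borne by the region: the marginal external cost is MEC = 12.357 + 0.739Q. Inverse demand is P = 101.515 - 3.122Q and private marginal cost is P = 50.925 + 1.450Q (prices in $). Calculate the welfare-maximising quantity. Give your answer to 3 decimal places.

Q* = 7.199

Social marginal cost = private MC + MEC = 63.282 + 2.189Q.
Set SMC = demand: 63.282 + 2.189Q = 101.515 - 3.122Q → Q* = 7.1988.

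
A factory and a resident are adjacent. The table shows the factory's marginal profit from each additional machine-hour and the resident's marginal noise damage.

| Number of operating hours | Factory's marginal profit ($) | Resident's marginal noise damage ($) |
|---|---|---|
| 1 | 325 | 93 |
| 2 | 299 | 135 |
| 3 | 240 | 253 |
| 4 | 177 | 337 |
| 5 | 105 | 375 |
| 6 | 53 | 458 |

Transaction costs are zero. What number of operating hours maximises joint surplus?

2

Bargaining reaches the level where marginal profit last exceeds marginal noise damage.
That holds through level 2 (299 ≥ 135) but not at 3 (240 < 253).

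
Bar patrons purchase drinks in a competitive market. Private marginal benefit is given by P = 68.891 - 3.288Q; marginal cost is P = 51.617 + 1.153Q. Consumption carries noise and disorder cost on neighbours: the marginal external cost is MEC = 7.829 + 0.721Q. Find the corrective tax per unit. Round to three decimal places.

Social marginal benefit = demand − MEC = 61.062 - 4.009Q.
Set SMB = MC: 61.062 - 4.009Q = 51.617 + 1.153Q → Q* = 1.8297.
The Pigouvian tax equals MEC at Q*: 7.829 + 0.721×1.8297 = 9.1482.

tax = 9.148 per unit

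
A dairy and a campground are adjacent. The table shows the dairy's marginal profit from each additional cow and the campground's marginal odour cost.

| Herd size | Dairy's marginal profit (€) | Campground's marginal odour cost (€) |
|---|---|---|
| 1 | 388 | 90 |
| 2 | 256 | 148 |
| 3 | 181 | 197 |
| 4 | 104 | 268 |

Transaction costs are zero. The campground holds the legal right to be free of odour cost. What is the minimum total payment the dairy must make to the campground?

€238

Efficient level: marginal profit ≥ marginal odour cost through level 2, so k* = 2.
With the campground holding the right, the dairy must at least compensate total damage at k*: 90 + 148 = 238.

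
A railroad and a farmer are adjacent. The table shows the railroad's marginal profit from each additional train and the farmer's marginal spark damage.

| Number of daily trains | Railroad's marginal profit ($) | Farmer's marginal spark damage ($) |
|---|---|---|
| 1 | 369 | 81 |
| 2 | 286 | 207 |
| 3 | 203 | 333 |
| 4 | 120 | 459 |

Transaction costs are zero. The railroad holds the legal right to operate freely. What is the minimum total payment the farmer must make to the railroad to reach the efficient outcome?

Left alone the railroad would choose level 4 (marginal profit stays positive).
Efficient level: k* = 2 (marginal profit ≥ marginal spark damage through 2).
The farmer must at least cover the railroad's forgone profit from cutting 4→2: 203 + 120 = 323.

$323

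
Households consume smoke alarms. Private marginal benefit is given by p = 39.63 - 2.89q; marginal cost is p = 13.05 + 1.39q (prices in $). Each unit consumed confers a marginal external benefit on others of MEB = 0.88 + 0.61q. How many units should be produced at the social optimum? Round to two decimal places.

q* = 7.48

Social marginal benefit = demand + MEB = 40.51 - 2.28q.
Set SMB = MC: 40.51 - 2.28q = 13.05 + 1.39q → q* = 7.4823.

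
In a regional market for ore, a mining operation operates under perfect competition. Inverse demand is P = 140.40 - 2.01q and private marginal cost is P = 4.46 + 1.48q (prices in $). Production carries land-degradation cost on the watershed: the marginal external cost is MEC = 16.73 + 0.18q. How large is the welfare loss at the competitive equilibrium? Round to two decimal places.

Market equilibrium (private): 4.46 + 1.48q = 140.40 - 2.01q → q_m = 38.9513.
Social marginal cost = private MC + MEC = 21.19 + 1.66q.
Set SMC = demand: 21.19 + 1.66q = 140.40 - 2.01q → q* = 32.4823.
Height of the DWL triangle at q_m is SMC(q_m) − demand(q_m) = MEC(q_m) = 23.7412.
DWL = ½ × 6.4690 × 23.7412 = 76.7909.

DWL = $76.79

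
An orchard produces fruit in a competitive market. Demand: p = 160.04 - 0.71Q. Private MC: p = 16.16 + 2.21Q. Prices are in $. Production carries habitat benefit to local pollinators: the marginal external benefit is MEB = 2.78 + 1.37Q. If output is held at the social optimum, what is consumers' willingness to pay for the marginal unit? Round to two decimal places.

Social marginal cost = private MC − MEB = 13.38 + 0.84Q.
Set SMC = demand: 13.38 + 0.84Q = 160.04 - 0.71Q → Q* = 94.6194.
Consumer price on the demand curve at Q*: 160.04 − 0.71×94.6194 = 92.8602.

P = $92.86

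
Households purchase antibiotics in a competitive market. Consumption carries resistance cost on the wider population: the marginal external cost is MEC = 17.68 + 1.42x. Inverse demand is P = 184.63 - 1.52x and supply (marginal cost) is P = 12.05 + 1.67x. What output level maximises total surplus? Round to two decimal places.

x* = 33.60

Social marginal benefit = demand − MEC = 166.95 - 2.94x.
Set SMB = MC: 166.95 - 2.94x = 12.05 + 1.67x → x* = 33.6009.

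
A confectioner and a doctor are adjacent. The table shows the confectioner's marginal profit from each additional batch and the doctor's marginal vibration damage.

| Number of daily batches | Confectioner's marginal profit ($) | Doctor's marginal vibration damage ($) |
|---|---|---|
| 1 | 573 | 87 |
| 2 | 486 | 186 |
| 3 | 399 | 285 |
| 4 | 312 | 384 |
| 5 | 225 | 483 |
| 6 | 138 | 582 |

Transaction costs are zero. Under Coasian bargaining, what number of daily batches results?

3

Bargaining reaches the level where marginal profit last exceeds marginal vibration damage.
That holds through level 3 (399 ≥ 285) but not at 4 (312 < 384).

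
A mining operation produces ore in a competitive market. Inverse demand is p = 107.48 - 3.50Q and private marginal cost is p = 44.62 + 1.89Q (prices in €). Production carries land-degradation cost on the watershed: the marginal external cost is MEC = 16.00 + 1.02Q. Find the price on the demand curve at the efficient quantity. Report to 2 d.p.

Social marginal cost = private MC + MEC = 60.62 + 2.91Q.
Set SMC = demand: 60.62 + 2.91Q = 107.48 - 3.50Q → Q* = 7.3105.
Consumer price on the demand curve at Q*: 107.48 − 3.50×7.3105 = 81.8933.

P = €81.89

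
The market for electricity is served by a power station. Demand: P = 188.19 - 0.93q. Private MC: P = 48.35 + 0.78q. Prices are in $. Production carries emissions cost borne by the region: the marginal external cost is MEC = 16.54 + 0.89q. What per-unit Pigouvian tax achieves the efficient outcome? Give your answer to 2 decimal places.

Social marginal cost = private MC + MEC = 64.89 + 1.67q.
Set SMC = demand: 64.89 + 1.67q = 188.19 - 0.93q → q* = 47.4231.
The Pigouvian tax equals MEC at q*: 16.54 + 0.89×47.4231 = 58.7466.

tax = $58.75 per unit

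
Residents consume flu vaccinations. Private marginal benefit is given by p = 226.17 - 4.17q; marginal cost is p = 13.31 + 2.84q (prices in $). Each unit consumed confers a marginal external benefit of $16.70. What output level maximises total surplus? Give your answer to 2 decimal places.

Social marginal benefit = demand + MEB = 242.87 - 4.17q.
Set SMB = MC: 242.87 - 4.17q = 13.31 + 2.84q → q* = 32.7475.

q* = 32.75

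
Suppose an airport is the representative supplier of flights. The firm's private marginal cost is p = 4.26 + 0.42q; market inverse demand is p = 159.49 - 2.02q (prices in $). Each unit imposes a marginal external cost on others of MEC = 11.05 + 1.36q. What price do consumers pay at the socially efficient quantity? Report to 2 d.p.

Social marginal cost = private MC + MEC = 15.31 + 1.78q.
Set SMC = demand: 15.31 + 1.78q = 159.49 - 2.02q → q* = 37.9421.
Consumer price on the demand curve at q*: 159.49 − 2.02×37.9421 = 82.8470.

P = $82.85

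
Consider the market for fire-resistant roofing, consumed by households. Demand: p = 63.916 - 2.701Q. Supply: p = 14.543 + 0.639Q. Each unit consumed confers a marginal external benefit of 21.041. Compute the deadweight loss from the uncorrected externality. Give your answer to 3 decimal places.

DWL = 66.276

Market equilibrium (private): 14.543 + 0.639Q = 63.916 - 2.701Q → Q_m = 14.7823.
Social marginal benefit = demand + MEB = 84.957 - 2.701Q.
Set SMB = MC: 84.957 - 2.701Q = 14.543 + 0.639Q → Q* = 21.0820.
The loss is the area between SMB and MC from Q* to Q_m; with linear curves that's a triangle of height MEB(Q_m).
DWL = ½ × 6.2997 × 21.0410 = 66.2760.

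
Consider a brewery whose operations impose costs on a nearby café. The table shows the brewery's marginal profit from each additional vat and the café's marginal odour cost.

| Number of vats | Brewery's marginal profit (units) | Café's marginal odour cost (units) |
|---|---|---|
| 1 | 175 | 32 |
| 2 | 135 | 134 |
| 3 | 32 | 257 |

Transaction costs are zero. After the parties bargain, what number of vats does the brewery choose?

2

Bargaining reaches the level where marginal profit last exceeds marginal odour cost.
That holds through level 2 (135 ≥ 134) but not at 3 (32 < 257).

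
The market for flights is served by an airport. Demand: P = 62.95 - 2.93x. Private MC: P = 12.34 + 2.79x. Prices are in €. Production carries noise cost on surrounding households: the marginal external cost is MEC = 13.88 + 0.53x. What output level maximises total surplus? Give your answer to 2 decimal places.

Social marginal cost = private MC + MEC = 26.22 + 3.32x.
Set SMC = demand: 26.22 + 3.32x = 62.95 - 2.93x → x* = 5.8768.

x* = 5.88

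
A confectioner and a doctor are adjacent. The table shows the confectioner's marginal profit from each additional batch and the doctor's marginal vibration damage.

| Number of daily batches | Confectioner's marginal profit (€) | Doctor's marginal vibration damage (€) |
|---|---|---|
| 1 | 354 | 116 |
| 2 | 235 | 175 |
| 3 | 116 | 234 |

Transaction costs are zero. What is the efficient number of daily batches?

2

Bargaining reaches the level where marginal profit last exceeds marginal vibration damage.
That holds through level 2 (235 ≥ 175) but not at 3 (116 < 234).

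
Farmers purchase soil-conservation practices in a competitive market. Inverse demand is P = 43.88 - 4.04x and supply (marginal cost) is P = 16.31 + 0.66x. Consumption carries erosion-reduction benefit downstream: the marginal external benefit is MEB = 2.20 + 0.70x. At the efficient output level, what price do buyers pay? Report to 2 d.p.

P = 13.81

Social marginal benefit = demand + MEB = 46.08 - 3.34x.
Set SMB = MC: 46.08 - 3.34x = 16.31 + 0.66x → x* = 7.4425.
Consumer price on the demand curve at x*: 43.88 − 4.04×7.4425 = 13.8123.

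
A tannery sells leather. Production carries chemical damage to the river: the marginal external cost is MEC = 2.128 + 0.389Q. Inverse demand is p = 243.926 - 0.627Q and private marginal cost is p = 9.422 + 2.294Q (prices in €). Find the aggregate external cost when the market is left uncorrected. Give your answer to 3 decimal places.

Market equilibrium (private): 9.422 + 2.294Q = 243.926 - 0.627Q → Q_m = 80.2821.
Total external cost = ∫₀^{Q_m} (2.128 + 0.389Q) dQ = 2.128×80.2821 + ½×0.389×80.2821² = 1424.4347.

€1424.435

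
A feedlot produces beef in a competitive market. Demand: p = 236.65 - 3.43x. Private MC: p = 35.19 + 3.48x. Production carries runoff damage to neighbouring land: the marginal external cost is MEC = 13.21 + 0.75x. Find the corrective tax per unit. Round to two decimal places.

tax = 31.64 per unit

Social marginal cost = private MC + MEC = 48.40 + 4.23x.
Set SMC = demand: 48.40 + 4.23x = 236.65 - 3.43x → x* = 24.5757.
The Pigouvian tax equals MEC at x*: 13.21 + 0.75×24.5757 = 31.6418.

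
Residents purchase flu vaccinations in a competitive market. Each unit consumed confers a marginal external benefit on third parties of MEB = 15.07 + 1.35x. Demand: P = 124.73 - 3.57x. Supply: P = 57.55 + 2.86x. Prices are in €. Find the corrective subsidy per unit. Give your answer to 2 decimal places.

Social marginal benefit = demand + MEB = 139.80 - 2.22x.
Set SMB = MC: 139.80 - 2.22x = 57.55 + 2.86x → x* = 16.1909.
The Pigouvian subsidy equals MEB at x*: 15.07 + 1.35×16.1909 = 36.9277.

subsidy = €36.93 per unit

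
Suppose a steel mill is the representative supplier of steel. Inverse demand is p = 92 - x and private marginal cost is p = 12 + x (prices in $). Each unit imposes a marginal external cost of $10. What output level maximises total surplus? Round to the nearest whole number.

x* = 35

Social marginal cost = private MC + MEC = 22 + x.
Set SMC = demand: 22 + x = 92 - x → x* = 35.0000.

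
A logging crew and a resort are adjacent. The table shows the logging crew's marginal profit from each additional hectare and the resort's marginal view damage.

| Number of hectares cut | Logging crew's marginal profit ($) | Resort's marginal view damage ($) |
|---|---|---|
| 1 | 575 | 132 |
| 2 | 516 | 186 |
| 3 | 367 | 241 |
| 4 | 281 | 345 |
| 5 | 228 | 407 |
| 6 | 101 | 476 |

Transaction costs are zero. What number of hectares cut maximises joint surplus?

Bargaining reaches the level where marginal profit last exceeds marginal view damage.
That holds through level 3 (367 ≥ 241) but not at 4 (281 < 345).

3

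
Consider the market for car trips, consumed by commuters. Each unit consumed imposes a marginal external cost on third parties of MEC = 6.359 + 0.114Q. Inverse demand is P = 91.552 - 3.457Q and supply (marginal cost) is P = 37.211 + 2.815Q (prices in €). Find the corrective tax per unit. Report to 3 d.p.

tax = €7.216 per unit

Social marginal benefit = demand − MEC = 85.193 - 3.571Q.
Set SMB = MC: 85.193 - 3.571Q = 37.211 + 2.815Q → Q* = 7.5136.
The Pigouvian tax equals MEC at Q*: 6.359 + 0.114×7.5136 = 7.2156.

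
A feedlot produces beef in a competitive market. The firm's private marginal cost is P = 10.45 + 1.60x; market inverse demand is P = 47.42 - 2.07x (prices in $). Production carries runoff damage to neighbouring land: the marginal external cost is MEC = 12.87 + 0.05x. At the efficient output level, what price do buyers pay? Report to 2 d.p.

P = $34.01

Social marginal cost = private MC + MEC = 23.32 + 1.65x.
Set SMC = demand: 23.32 + 1.65x = 47.42 - 2.07x → x* = 6.4785.
Consumer price on the demand curve at x*: 47.42 − 2.07×6.4785 = 34.0095.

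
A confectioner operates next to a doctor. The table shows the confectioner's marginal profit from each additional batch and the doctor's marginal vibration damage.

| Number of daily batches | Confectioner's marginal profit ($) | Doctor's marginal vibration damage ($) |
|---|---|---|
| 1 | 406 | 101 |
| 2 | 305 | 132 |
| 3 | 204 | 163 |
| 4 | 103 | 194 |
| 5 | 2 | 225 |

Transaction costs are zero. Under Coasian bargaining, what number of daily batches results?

3

Bargaining reaches the level where marginal profit last exceeds marginal vibration damage.
That holds through level 3 (204 ≥ 163) but not at 4 (103 < 194).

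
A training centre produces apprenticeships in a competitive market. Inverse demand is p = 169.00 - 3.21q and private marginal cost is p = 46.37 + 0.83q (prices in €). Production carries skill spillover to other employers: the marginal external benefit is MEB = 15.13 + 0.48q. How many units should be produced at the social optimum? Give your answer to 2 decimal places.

q* = 38.70

Social marginal cost = private MC − MEB = 31.24 + 0.35q.
Set SMC = demand: 31.24 + 0.35q = 169.00 - 3.21q → q* = 38.6966.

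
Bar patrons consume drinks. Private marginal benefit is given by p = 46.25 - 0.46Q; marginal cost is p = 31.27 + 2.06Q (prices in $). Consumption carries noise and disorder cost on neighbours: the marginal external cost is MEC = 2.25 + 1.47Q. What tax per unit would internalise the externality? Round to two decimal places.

tax = $6.94 per unit

Social marginal benefit = demand − MEC = 44.00 - 1.93Q.
Set SMB = MC: 44.00 - 1.93Q = 31.27 + 2.06Q → Q* = 3.1905.
The Pigouvian tax equals MEC at Q*: 2.25 + 1.47×3.1905 = 6.9400.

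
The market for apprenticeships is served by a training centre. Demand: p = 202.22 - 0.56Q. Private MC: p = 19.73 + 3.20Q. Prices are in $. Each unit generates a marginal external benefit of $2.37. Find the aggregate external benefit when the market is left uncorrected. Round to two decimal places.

Market equilibrium (private): 19.73 + 3.20Q = 202.22 - 0.56Q → Q_m = 48.5346.
Total external benefit = MEB × Q_m = 2.37 × 48.5346 = 115.0270.

$115.03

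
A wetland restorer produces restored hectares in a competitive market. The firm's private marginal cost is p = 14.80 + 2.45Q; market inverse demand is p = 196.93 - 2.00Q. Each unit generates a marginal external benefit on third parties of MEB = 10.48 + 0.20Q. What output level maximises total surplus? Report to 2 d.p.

Social marginal cost = private MC − MEB = 4.32 + 2.25Q.
Set SMC = demand: 4.32 + 2.25Q = 196.93 - 2.00Q → Q* = 45.3200.

Q* = 45.32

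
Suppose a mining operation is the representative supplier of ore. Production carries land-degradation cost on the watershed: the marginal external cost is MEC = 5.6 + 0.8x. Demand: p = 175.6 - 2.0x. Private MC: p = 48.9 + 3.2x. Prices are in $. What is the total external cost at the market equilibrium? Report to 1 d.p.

$373.9

Market equilibrium (private): 48.9 + 3.2x = 175.6 - 2.0x → x_m = 24.3654.
Total external cost = ∫₀^{x_m} (5.6 + 0.8x) dx = 5.6×24.3654 + ½×0.8×24.3654² = 373.9153.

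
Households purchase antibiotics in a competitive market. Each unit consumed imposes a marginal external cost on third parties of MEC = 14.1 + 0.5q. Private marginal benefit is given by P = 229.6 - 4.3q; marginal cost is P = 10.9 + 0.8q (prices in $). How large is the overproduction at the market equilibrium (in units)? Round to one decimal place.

6.3 units

Market equilibrium (private): 10.9 + 0.8q = 229.6 - 4.3q → q_m = 42.8824.
Social marginal benefit = demand − MEC = 215.5 - 4.8q.
Set SMB = MC: 215.5 - 4.8q = 10.9 + 0.8q → q* = 36.5357.
Gap = |42.8824 − 36.5357| = 6.3467.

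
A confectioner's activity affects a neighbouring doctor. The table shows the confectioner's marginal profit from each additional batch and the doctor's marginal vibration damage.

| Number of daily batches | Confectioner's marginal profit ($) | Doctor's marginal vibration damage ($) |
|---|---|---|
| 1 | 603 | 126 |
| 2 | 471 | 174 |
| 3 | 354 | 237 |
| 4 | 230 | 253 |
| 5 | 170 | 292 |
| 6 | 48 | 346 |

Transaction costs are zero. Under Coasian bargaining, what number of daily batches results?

Bargaining reaches the level where marginal profit last exceeds marginal vibration damage.
That holds through level 3 (354 ≥ 237) but not at 4 (230 < 253).

3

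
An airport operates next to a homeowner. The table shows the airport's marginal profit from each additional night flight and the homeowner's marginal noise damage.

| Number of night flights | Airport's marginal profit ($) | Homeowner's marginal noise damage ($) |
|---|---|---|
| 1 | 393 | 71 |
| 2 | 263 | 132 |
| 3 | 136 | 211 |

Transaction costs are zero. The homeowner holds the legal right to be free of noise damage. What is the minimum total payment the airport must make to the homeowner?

Efficient level: marginal profit ≥ marginal noise damage through level 2, so k* = 2.
With the homeowner holding the right, the airport must at least compensate total damage at k*: 71 + 132 = 203.

$203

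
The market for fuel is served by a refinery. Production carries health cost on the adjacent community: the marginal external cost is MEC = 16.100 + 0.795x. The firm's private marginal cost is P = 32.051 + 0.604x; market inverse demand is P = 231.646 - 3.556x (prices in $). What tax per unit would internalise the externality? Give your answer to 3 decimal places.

Social marginal cost = private MC + MEC = 48.151 + 1.399x.
Set SMC = demand: 48.151 + 1.399x = 231.646 - 3.556x → x* = 37.0323.
The Pigouvian tax equals MEC at x*: 16.100 + 0.795×37.0323 = 45.5407.

tax = $45.541 per unit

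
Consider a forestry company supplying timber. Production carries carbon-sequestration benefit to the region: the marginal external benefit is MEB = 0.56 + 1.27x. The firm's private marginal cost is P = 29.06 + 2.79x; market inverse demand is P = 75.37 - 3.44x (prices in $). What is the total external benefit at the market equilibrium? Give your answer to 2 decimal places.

Market equilibrium (private): 29.06 + 2.79x = 75.37 - 3.44x → x_m = 7.4334.
Total external benefit = ∫₀^{x_m} (0.56 + 1.27x) dx = 0.56×7.4334 + ½×1.27×7.4334² = 39.2499.

$39.25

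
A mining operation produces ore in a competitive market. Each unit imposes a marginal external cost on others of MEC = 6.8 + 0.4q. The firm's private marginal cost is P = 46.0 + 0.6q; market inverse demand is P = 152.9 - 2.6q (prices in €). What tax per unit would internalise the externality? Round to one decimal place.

Social marginal cost = private MC + MEC = 52.8 + q.
Set SMC = demand: 52.8 + q = 152.9 - 2.6q → q* = 27.8056.
The Pigouvian tax equals MEC at q*: 6.8 + 0.4×27.8056 = 17.9222.

tax = €17.9 per unit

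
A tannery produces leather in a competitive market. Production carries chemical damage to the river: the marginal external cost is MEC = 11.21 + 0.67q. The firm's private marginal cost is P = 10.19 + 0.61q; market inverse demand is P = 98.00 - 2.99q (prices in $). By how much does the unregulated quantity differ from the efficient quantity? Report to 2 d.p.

6.45 units

Market equilibrium (private): 10.19 + 0.61q = 98.00 - 2.99q → q_m = 24.3917.
Social marginal cost = private MC + MEC = 21.40 + 1.28q.
Set SMC = demand: 21.40 + 1.28q = 98.00 - 2.99q → q* = 17.9391.
Gap = |24.3917 − 17.9391| = 6.4526.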